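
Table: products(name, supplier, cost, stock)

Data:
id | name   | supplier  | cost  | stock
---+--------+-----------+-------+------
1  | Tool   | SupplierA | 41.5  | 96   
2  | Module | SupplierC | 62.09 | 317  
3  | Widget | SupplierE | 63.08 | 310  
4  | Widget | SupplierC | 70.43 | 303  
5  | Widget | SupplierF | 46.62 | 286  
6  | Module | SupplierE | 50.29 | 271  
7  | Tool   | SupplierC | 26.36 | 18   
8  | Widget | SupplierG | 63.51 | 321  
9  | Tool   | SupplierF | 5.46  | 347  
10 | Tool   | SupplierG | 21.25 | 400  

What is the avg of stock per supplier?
SELECT supplier, AVG(stock) as result
FROM products
GROUP BY supplier

Result:
  SupplierA: 96.00
  SupplierC: 212.67
  SupplierE: 290.50
  SupplierF: 316.50
  SupplierG: 360.50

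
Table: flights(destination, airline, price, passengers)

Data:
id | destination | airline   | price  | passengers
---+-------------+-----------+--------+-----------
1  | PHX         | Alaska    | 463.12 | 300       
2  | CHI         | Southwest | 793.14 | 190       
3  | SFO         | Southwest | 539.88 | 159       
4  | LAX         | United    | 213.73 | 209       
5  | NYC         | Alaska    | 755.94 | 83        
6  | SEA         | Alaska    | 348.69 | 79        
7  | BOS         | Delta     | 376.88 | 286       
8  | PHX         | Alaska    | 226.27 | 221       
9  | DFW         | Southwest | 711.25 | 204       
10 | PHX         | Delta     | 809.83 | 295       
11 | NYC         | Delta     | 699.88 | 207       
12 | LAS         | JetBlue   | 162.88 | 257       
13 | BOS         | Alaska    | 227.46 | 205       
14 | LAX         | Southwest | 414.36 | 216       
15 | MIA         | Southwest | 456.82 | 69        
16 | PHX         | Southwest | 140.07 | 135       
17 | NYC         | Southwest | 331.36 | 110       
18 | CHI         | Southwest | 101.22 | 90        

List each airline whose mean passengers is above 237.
SELECT airline, AVG(passengers)
FROM flights
GROUP BY airline
HAVING AVG(passengers) > 237

Result:
  Delta: avg=262.67
  JetBlue: avg=257.00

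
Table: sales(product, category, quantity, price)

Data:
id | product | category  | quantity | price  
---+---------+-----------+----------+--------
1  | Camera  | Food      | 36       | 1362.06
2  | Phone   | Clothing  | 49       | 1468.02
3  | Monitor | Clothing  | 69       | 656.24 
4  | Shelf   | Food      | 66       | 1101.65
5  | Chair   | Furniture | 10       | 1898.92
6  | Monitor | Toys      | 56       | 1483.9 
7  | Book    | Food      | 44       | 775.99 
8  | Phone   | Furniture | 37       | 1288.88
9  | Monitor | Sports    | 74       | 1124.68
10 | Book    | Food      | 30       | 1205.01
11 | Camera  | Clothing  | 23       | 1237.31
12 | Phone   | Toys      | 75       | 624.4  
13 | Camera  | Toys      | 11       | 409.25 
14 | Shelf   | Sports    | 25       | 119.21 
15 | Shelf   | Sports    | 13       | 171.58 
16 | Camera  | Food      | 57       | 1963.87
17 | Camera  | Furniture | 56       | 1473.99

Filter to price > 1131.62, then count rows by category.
SELECT category, COUNT(*)
FROM sales
WHERE price > 1131.62
GROUP BY category

Note: WHERE filters rows before grouping.

Result:
  Clothing: 2
  Food: 3
  Furniture: 3
  Toys: 1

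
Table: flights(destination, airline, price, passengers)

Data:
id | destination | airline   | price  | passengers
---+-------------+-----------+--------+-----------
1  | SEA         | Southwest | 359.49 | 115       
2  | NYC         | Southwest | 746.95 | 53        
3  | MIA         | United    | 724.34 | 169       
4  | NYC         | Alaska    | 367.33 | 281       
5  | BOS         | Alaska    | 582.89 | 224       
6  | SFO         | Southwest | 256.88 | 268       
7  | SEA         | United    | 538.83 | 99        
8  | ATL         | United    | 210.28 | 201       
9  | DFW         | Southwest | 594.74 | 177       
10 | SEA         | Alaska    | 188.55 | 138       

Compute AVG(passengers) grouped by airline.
SELECT airline, AVG(passengers) as result
FROM flights
GROUP BY airline

Result:
  Alaska: 214.33
  Southwest: 153.25
  United: 156.33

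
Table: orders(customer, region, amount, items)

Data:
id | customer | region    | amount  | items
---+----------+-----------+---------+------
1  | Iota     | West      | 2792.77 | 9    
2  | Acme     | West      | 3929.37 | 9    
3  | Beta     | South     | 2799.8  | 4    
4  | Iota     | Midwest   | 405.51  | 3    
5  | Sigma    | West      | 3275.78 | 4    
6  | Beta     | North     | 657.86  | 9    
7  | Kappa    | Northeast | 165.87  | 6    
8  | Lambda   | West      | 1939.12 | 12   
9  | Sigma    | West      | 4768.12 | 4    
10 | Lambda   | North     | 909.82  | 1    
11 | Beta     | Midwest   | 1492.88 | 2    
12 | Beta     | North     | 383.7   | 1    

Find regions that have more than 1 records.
SELECT region, COUNT(*) as cnt
FROM orders
GROUP BY region
HAVING COUNT(*) > 1

Result:
  Midwest: 2
  North: 3
  West: 5

Note: HAVING filters groups after aggregation, WHERE filters rows before.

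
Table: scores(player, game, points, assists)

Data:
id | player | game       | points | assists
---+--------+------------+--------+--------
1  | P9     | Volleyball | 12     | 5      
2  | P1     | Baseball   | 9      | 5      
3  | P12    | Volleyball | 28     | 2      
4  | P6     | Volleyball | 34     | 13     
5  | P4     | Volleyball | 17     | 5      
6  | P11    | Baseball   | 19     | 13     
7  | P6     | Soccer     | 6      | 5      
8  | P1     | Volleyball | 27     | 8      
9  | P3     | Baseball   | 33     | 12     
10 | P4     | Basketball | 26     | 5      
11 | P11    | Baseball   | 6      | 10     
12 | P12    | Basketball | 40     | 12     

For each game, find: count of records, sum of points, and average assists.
SELECT game,
       COUNT(*) as cnt,
       SUM(points) as total_points,
       AVG(assists) as avg_assists
FROM scores
GROUP BY game

Result:
  Baseball: 4 records, 67 total points, 10.00 avg assists
  Basketball: 2 records, 66 total points, 8.50 avg assists
  Soccer: 1 records, 6 total points, 5.00 avg assists
  Volleyball: 5 records, 118 total points, 6.60 avg assists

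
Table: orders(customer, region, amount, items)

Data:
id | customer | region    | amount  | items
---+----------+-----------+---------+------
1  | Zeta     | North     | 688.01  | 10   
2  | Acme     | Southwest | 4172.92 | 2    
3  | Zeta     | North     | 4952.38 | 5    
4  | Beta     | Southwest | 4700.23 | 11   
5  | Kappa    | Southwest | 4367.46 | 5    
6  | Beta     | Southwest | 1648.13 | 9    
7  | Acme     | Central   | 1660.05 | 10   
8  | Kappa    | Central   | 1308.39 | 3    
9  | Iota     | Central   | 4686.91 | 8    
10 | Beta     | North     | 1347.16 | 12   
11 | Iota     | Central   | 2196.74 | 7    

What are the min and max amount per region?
SELECT region, MIN(amount), MAX(amount)
FROM orders
GROUP BY region

Result:
  Central: min=1308.39, max=4686.91
  North: min=688.01, max=4952.38
  Southwest: min=1648.13, max=4700.23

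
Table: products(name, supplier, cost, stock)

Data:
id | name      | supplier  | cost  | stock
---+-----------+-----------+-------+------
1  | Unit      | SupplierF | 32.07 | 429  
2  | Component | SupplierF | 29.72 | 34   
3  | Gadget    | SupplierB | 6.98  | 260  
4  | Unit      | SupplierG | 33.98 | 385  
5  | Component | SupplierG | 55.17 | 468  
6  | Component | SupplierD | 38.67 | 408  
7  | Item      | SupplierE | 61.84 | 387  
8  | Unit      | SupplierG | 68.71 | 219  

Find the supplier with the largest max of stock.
SELECT supplier, MAX(stock) as val
FROM products
GROUP BY supplier
ORDER BY val DESC
LIMIT 1

Result: SupplierG with max(stock) = 468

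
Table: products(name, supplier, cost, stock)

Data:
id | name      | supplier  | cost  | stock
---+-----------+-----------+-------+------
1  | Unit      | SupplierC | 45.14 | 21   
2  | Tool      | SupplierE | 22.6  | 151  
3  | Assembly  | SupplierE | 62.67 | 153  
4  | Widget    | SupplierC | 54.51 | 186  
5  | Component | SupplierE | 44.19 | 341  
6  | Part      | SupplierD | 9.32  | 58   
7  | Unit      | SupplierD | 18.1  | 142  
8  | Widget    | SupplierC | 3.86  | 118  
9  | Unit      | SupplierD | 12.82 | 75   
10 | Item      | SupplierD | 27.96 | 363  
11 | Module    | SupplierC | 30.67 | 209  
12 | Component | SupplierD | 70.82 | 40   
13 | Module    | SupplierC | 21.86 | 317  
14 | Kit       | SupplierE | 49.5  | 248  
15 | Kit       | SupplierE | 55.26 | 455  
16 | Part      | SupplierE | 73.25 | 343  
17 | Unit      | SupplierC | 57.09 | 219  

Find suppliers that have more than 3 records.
SELECT supplier, COUNT(*) as cnt
FROM products
GROUP BY supplier
HAVING COUNT(*) > 3

Result:
  SupplierC: 6
  SupplierD: 5
  SupplierE: 6

Note: HAVING filters groups after aggregation, WHERE filters rows before.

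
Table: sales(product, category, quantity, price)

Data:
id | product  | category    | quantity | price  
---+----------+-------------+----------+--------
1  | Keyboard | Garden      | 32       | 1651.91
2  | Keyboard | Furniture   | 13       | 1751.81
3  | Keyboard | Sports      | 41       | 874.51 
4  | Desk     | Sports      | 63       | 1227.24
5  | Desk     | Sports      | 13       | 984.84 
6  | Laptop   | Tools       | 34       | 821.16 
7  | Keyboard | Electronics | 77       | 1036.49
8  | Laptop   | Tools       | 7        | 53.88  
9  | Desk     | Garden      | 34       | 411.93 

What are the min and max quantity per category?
SELECT category, MIN(quantity), MAX(quantity)
FROM sales
GROUP BY category

Result:
  Electronics: min=77, max=77
  Furniture: min=13, max=13
  Garden: min=32, max=34
  Sports: min=13, max=63
  Tools: min=7, max=34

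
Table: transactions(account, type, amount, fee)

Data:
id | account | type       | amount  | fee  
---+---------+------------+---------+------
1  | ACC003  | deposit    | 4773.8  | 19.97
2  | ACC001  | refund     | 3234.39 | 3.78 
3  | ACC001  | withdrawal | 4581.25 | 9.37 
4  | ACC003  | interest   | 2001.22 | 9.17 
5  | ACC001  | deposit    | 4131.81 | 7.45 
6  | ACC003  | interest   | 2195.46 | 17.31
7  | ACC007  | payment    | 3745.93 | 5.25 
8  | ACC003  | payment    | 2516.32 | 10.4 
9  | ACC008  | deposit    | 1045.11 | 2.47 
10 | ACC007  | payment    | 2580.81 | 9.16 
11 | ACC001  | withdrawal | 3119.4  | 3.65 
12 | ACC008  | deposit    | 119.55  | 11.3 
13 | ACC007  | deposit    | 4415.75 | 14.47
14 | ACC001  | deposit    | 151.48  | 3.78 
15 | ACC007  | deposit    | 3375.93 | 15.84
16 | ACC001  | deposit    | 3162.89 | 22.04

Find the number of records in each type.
SELECT type, COUNT(*) as count
FROM transactions
GROUP BY type

Result:
  deposit: 8
  interest: 2
  payment: 3
  refund: 1
  withdrawal: 2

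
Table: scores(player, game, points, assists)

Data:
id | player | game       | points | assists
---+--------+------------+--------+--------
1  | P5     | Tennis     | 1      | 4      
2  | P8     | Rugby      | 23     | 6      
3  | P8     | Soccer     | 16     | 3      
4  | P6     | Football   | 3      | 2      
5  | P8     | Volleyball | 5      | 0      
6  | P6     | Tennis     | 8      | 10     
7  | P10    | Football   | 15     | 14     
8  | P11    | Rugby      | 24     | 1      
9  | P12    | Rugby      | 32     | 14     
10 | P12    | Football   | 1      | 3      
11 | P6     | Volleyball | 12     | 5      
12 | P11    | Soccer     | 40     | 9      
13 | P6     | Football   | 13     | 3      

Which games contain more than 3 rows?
SELECT game, COUNT(*) as cnt
FROM scores
GROUP BY game
HAVING COUNT(*) > 3

Result:
  Football: 4

Note: HAVING filters groups after aggregation, WHERE filters rows before.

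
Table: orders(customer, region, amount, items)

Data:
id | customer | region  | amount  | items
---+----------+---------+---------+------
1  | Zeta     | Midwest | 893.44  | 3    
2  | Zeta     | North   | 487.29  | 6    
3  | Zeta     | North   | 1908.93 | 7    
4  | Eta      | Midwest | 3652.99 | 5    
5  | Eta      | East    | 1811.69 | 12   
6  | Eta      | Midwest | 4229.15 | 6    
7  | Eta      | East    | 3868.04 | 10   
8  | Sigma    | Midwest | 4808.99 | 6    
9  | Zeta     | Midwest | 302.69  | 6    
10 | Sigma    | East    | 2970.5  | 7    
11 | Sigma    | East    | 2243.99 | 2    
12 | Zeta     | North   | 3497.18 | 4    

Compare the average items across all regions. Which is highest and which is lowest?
SELECT region, AVG(items)
FROM orders
GROUP BY region
ORDER BY AVG(items)

All groups:
  Midwest: 5.20
  North: 5.67
  East: 7.75

Highest: East (7.75)
Lowest: Midwest (5.20)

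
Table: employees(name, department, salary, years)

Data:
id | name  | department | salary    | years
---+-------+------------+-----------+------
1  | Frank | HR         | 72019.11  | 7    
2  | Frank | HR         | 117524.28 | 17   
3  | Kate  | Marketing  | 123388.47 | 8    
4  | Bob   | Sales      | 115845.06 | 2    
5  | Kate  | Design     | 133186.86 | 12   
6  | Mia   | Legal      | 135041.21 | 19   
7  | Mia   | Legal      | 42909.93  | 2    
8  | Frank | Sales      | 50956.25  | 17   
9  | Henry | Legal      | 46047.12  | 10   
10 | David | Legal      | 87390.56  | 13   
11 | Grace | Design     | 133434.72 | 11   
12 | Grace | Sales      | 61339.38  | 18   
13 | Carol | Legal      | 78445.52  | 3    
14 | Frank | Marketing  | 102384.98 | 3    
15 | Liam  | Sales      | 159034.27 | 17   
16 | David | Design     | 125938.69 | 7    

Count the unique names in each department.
SELECT department, COUNT(DISTINCT name)
FROM employees
GROUP BY department

Result:
  Design: 3 distinct
  HR: 1 distinct
  Legal: 4 distinct
  Marketing: 2 distinct
  Sales: 4 distinct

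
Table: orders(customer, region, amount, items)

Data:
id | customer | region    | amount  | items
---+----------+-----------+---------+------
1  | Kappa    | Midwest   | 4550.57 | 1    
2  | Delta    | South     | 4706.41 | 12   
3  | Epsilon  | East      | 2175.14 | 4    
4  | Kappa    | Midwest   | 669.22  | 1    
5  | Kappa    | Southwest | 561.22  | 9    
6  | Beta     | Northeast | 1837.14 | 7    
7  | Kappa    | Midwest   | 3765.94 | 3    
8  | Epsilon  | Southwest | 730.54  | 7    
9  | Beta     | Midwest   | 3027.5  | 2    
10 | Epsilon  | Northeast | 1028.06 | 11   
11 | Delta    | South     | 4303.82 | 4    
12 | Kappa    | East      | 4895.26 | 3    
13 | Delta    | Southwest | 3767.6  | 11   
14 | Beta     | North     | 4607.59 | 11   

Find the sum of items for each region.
SELECT region, SUM(items) as result
FROM orders
GROUP BY region

Result:
  East: 7
  Midwest: 7
  North: 11
  Northeast: 18
  South: 16
  Southwest: 27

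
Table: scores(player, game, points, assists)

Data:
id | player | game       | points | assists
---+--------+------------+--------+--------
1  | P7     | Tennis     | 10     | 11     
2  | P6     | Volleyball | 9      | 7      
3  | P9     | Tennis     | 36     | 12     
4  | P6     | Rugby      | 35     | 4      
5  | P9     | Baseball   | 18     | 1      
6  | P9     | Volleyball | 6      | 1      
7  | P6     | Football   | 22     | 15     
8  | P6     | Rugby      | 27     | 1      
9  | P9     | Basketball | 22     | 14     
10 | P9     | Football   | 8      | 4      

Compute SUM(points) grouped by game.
SELECT game, SUM(points) as result
FROM scores
GROUP BY game

Result:
  Baseball: 18
  Basketball: 22
  Football: 30
  Rugby: 62
  Tennis: 46
  Volleyball: 15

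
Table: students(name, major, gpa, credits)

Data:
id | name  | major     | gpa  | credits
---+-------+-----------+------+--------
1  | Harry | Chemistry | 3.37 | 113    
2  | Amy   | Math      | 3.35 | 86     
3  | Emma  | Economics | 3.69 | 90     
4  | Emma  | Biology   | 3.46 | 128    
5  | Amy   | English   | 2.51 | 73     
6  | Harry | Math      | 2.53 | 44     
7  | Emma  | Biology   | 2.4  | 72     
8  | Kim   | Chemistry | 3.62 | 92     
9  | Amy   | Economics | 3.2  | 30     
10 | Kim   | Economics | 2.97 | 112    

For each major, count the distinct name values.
SELECT major, COUNT(DISTINCT name)
FROM students
GROUP BY major

Result:
  Biology: 1 distinct
  Chemistry: 2 distinct
  Economics: 3 distinct
  English: 1 distinct
  Math: 2 distinct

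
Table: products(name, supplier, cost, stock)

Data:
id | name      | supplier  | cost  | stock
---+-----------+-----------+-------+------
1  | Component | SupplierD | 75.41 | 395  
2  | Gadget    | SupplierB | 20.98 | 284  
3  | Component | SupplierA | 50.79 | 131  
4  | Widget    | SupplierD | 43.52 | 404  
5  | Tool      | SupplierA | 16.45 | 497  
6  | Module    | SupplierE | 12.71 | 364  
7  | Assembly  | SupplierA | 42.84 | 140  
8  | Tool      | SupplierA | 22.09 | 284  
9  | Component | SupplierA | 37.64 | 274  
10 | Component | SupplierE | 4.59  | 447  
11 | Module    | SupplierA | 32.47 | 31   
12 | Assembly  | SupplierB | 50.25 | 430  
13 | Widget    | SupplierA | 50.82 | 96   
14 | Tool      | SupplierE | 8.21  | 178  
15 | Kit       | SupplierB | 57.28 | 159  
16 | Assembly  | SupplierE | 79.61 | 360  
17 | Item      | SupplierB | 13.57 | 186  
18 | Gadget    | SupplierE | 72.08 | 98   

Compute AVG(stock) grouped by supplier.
SELECT supplier, AVG(stock) as result
FROM products
GROUP BY supplier

Result:
  SupplierA: 207.57
  SupplierB: 264.75
  SupplierD: 399.50
  SupplierE: 289.40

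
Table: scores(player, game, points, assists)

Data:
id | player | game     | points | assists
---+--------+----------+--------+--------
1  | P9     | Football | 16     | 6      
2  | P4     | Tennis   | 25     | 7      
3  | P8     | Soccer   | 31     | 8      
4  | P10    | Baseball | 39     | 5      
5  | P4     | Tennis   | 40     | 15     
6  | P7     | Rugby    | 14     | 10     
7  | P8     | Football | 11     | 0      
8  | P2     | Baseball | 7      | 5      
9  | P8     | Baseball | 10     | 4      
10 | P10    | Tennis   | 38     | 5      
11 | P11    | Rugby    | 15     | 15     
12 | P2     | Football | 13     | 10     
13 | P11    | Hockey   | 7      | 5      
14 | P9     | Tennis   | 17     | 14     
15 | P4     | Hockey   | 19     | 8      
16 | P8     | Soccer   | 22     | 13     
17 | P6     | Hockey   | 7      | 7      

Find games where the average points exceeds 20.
SELECT game, AVG(points)
FROM scores
GROUP BY game
HAVING AVG(points) > 20

Result:
  Soccer: avg=26.50
  Tennis: avg=30.00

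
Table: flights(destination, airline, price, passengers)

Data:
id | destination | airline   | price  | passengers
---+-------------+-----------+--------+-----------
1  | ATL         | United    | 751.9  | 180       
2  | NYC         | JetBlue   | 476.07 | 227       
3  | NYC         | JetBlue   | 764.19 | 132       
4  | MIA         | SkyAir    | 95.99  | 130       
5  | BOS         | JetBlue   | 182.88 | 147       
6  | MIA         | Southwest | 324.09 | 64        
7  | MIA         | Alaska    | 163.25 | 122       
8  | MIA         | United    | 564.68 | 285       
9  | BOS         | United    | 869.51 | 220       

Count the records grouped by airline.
SELECT airline, COUNT(*) as count
FROM flights
GROUP BY airline

Result:
  Alaska: 1
  JetBlue: 3
  SkyAir: 1
  Southwest: 1
  United: 3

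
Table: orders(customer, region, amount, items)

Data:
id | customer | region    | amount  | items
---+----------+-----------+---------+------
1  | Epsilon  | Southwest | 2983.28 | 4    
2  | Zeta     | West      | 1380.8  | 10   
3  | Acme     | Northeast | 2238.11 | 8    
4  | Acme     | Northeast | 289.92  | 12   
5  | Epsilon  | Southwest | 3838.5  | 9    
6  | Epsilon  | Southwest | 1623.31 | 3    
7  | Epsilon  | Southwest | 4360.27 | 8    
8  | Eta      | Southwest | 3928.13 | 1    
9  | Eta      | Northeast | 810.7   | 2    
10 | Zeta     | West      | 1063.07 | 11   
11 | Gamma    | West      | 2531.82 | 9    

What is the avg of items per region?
SELECT region, AVG(items) as result
FROM orders
GROUP BY region

Result:
  Northeast: 7.33
  Southwest: 5.00
  West: 10.00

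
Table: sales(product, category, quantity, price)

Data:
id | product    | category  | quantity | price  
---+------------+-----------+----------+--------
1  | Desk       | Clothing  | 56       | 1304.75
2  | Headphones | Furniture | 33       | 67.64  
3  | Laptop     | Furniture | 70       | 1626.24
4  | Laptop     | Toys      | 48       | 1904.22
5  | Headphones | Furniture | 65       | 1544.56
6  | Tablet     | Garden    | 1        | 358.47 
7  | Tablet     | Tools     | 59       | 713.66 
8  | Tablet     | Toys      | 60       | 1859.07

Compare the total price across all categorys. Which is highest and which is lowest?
SELECT category, SUM(price)
FROM sales
GROUP BY category
ORDER BY SUM(price)

All groups:
  Garden: 358.47
  Tools: 713.66
  Clothing: 1304.75
  Furniture: 3238.44
  Toys: 3763.29

Highest: Toys (3763.29)
Lowest: Garden (358.47)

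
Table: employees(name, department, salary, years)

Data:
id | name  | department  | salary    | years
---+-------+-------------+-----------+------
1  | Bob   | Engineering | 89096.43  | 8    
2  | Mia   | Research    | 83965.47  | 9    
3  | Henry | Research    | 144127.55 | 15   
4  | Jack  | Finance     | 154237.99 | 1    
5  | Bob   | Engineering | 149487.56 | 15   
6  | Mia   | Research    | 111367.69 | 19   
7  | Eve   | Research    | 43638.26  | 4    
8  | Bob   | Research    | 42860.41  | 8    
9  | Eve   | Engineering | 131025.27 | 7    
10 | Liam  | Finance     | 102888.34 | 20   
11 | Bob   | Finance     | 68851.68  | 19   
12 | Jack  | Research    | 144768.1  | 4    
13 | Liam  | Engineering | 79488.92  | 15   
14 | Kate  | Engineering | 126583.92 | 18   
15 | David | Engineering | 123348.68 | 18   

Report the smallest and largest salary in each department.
SELECT department, MIN(salary), MAX(salary)
FROM employees
GROUP BY department

Result:
  Engineering: min=79488.92, max=149487.56
  Finance: min=68851.68, max=154237.99
  Research: min=42860.41, max=144768.10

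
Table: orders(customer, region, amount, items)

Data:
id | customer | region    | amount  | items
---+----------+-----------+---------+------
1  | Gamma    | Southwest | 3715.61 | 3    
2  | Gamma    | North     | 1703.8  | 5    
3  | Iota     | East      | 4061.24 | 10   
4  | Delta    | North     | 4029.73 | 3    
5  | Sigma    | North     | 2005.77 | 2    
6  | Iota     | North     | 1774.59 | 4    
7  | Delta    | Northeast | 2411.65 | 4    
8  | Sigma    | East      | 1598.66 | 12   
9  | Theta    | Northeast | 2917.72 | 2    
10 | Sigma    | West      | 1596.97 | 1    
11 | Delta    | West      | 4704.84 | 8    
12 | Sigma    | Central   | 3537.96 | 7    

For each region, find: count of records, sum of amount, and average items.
SELECT region,
       COUNT(*) as cnt,
       SUM(amount) as total_amount,
       AVG(items) as avg_items
FROM orders
GROUP BY region

Result:
  Central: 1 records, 3537.96 total amount, 7.00 avg items
  East: 2 records, 5659.90 total amount, 11.00 avg items
  North: 4 records, 9513.89 total amount, 3.50 avg items
  Northeast: 2 records, 5329.37 total amount, 3.00 avg items
  Southwest: 1 records, 3715.61 total amount, 3.00 avg items
  West: 2 records, 6301.81 total amount, 4.50 avg items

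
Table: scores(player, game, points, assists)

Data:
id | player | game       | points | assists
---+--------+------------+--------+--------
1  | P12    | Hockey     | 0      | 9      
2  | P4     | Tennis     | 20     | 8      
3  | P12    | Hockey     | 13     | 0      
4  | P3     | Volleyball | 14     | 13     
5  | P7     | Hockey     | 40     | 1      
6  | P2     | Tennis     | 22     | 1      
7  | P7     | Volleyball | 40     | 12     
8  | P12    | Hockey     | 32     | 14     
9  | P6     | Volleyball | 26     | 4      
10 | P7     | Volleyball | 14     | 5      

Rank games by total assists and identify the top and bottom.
SELECT game, SUM(assists)
FROM scores
GROUP BY game
ORDER BY SUM(assists)

All groups:
  Tennis: 9
  Hockey: 24
  Volleyball: 34

Highest: Volleyball (34)
Lowest: Tennis (9)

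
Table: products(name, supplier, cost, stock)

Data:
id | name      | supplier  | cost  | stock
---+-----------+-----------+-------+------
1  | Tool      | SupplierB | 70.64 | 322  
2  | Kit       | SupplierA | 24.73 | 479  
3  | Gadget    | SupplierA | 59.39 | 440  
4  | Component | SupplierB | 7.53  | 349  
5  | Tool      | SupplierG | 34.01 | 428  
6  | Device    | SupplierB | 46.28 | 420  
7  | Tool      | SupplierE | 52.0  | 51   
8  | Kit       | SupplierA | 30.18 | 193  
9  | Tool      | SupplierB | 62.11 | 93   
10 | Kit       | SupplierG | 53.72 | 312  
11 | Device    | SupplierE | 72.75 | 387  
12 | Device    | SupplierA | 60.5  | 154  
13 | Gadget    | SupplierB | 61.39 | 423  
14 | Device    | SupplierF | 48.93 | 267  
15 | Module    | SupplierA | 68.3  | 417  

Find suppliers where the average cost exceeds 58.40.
SELECT supplier, AVG(cost)
FROM products
GROUP BY supplier
HAVING AVG(cost) > 58.40

Result:
  SupplierE: avg=62.38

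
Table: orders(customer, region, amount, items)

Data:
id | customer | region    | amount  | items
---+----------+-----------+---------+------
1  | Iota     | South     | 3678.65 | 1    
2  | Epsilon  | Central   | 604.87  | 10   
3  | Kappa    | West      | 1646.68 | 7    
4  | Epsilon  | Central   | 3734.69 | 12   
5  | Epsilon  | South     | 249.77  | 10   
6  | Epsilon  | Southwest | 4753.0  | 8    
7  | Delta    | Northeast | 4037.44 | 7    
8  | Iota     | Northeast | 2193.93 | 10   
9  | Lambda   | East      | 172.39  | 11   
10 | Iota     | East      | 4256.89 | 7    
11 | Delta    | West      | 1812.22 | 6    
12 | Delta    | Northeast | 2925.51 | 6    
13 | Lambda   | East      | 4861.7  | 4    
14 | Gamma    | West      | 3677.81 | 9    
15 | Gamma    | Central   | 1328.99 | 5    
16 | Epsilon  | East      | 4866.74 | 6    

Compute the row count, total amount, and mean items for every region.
SELECT region,
       COUNT(*) as cnt,
       SUM(amount) as total_amount,
       AVG(items) as avg_items
FROM orders
GROUP BY region

Result:
  Central: 3 records, 5668.55 total amount, 9.00 avg items
  East: 4 records, 14157.72 total amount, 7.00 avg items
  Northeast: 3 records, 9156.88 total amount, 7.67 avg items
  South: 2 records, 3928.42 total amount, 5.50 avg items
  Southwest: 1 records, 4753.00 total amount, 8.00 avg items
  West: 3 records, 7136.71 total amount, 7.33 avg items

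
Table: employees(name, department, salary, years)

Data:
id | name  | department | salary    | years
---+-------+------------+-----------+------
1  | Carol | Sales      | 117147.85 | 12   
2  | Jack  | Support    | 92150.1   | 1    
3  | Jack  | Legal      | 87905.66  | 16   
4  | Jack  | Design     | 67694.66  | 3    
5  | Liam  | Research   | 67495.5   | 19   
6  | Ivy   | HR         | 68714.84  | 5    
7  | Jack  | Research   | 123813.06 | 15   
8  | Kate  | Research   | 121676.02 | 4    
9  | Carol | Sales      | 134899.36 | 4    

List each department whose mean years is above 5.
SELECT department, AVG(years)
FROM employees
GROUP BY department
HAVING AVG(years) > 5

Result:
  Legal: avg=16.00
  Research: avg=12.67
  Sales: avg=8.00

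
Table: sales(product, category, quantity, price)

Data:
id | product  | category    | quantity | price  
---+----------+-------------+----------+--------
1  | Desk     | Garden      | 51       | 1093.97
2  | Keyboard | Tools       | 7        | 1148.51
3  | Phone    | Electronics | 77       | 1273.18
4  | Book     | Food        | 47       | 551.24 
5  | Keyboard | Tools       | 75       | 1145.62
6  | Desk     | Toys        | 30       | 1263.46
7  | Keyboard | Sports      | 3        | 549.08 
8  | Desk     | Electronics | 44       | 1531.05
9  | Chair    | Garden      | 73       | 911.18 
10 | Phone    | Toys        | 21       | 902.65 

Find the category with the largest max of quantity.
SELECT category, MAX(quantity) as val
FROM sales
GROUP BY category
ORDER BY val DESC
LIMIT 1

Result: Electronics with max(quantity) = 77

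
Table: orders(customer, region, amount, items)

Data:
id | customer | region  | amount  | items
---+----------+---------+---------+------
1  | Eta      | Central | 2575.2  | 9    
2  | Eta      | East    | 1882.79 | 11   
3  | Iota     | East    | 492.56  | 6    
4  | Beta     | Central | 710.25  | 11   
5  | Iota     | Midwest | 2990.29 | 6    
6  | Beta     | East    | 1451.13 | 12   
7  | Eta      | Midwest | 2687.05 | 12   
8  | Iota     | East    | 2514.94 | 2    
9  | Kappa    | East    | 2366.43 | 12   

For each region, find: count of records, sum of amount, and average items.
SELECT region,
       COUNT(*) as cnt,
       SUM(amount) as total_amount,
       AVG(items) as avg_items
FROM orders
GROUP BY region

Result:
  Central: 2 records, 3285.45 total amount, 10.00 avg items
  East: 5 records, 8707.85 total amount, 8.60 avg items
  Midwest: 2 records, 5677.34 total amount, 9.00 avg items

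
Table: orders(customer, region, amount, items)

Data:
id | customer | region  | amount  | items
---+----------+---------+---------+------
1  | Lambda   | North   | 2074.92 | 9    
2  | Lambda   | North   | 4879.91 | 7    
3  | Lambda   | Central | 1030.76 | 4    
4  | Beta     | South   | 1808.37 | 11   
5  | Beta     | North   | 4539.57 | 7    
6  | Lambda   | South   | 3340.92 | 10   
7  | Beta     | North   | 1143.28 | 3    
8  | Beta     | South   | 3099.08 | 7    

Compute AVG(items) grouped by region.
SELECT region, AVG(items) as result
FROM orders
GROUP BY region

Result:
  Central: 4.00
  North: 6.50
  South: 9.33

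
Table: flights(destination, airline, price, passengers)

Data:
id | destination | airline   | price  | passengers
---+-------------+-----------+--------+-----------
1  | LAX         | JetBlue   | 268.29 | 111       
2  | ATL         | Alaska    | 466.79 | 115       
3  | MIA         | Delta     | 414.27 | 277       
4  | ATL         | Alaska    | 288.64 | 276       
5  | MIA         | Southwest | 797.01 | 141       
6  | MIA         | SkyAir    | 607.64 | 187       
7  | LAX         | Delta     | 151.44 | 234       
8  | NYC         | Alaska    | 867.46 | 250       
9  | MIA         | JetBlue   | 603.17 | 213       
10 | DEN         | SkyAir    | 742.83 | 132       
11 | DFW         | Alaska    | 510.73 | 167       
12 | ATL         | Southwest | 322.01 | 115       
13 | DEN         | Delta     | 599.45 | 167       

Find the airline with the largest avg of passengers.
SELECT airline, AVG(passengers) as val
FROM flights
GROUP BY airline
ORDER BY val DESC
LIMIT 1

Result: Delta with avg(passengers) = 226.00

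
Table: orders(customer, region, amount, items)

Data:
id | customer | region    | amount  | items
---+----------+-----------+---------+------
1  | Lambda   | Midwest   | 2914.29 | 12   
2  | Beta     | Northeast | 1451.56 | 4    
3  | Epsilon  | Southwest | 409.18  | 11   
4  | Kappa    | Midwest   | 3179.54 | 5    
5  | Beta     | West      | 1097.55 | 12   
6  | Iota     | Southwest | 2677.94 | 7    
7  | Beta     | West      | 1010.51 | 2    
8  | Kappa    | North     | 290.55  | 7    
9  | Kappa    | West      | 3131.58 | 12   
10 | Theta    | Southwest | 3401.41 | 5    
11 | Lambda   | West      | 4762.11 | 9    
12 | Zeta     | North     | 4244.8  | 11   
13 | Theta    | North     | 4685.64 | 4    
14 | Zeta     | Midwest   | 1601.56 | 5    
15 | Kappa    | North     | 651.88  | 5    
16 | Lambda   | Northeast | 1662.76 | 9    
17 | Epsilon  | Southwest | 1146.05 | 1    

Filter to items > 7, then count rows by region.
SELECT region, COUNT(*)
FROM orders
WHERE items > 7
GROUP BY region

Note: WHERE filters rows before grouping.

Result:
  Midwest: 1
  North: 1
  Northeast: 1
  Southwest: 1
  West: 3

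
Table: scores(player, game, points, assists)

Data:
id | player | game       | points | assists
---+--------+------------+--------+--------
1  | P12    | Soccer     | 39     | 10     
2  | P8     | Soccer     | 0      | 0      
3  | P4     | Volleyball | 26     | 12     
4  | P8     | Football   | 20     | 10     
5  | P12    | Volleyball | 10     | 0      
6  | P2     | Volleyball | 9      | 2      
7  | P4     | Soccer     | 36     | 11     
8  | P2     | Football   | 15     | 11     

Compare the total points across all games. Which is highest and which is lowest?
SELECT game, SUM(points)
FROM scores
GROUP BY game
ORDER BY SUM(points)

All groups:
  Football: 35
  Volleyball: 45
  Soccer: 75

Highest: Soccer (75)
Lowest: Football (35)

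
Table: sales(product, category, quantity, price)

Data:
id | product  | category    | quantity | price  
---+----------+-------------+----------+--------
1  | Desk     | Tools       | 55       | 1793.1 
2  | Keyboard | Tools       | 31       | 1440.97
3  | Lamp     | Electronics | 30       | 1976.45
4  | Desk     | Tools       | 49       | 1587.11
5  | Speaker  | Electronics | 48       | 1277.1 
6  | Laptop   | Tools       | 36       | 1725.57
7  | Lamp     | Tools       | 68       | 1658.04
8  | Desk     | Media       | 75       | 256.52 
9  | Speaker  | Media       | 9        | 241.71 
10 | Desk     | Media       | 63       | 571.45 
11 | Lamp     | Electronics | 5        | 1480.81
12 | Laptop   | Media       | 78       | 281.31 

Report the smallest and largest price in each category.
SELECT category, MIN(price), MAX(price)
FROM sales
GROUP BY category

Result:
  Electronics: min=1277.10, max=1976.45
  Media: min=241.71, max=571.45
  Tools: min=1440.97, max=1793.10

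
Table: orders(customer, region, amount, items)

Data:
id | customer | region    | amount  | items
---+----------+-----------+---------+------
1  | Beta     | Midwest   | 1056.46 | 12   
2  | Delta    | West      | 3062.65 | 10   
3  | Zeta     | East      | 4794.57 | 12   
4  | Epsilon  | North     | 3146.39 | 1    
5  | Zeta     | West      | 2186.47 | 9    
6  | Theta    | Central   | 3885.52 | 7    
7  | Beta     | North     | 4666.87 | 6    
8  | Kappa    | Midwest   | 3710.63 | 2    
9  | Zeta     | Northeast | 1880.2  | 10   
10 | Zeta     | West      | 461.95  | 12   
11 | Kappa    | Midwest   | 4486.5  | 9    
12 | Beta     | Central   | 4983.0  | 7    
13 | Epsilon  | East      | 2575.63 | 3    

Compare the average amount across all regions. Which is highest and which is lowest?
SELECT region, AVG(amount)
FROM orders
GROUP BY region
ORDER BY AVG(amount)

All groups:
  Northeast: 1880.20
  West: 1903.69
  Midwest: 3084.53
  East: 3685.10
  North: 3906.63
  Central: 4434.26

Highest: Central (4434.26)
Lowest: Northeast (1880.20)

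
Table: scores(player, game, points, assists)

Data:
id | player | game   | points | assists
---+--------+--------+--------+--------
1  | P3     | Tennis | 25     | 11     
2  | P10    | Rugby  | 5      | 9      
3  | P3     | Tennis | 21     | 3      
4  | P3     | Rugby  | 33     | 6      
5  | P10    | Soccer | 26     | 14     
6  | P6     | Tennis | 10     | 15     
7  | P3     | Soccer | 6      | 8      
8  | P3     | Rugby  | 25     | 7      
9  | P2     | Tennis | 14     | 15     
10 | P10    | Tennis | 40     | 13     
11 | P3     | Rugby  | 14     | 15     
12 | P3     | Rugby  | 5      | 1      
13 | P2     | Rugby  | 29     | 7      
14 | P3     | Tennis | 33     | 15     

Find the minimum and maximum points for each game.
SELECT game, MIN(points), MAX(points)
FROM scores
GROUP BY game

Result:
  Rugby: min=5, max=33
  Soccer: min=6, max=26
  Tennis: min=10, max=40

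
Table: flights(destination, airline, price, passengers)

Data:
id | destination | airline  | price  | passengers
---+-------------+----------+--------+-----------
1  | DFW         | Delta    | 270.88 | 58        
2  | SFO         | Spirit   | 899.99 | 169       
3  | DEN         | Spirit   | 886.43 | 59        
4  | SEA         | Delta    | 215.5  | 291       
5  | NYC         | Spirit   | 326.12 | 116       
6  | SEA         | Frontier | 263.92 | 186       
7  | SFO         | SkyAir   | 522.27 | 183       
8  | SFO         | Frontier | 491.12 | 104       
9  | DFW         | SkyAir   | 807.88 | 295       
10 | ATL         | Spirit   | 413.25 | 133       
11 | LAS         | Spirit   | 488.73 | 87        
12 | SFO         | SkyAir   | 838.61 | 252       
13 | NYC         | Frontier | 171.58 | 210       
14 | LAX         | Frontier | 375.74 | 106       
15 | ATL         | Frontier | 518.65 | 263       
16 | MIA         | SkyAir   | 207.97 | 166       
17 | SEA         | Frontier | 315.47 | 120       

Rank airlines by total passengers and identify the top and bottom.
SELECT airline, SUM(passengers)
FROM flights
GROUP BY airline
ORDER BY SUM(passengers)

All groups:
  Delta: 349
  Spirit: 564
  SkyAir: 896
  Frontier: 989

Highest: Frontier (989)
Lowest: Delta (349)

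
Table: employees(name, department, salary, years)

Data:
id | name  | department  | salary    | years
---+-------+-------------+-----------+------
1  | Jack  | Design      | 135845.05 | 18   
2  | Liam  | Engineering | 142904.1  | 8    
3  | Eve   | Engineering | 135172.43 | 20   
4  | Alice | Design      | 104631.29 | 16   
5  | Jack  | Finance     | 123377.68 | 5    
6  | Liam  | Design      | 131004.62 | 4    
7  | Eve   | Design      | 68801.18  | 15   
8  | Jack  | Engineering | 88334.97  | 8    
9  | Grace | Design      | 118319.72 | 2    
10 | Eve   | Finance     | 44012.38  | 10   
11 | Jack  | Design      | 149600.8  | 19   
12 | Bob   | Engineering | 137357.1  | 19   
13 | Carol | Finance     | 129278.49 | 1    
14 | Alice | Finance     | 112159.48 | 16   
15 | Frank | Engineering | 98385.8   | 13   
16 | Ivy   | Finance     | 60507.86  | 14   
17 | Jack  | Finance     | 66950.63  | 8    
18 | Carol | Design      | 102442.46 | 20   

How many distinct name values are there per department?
SELECT department, COUNT(DISTINCT name)
FROM employees
GROUP BY department

Result:
  Design: 6 distinct
  Engineering: 5 distinct
  Finance: 5 distinct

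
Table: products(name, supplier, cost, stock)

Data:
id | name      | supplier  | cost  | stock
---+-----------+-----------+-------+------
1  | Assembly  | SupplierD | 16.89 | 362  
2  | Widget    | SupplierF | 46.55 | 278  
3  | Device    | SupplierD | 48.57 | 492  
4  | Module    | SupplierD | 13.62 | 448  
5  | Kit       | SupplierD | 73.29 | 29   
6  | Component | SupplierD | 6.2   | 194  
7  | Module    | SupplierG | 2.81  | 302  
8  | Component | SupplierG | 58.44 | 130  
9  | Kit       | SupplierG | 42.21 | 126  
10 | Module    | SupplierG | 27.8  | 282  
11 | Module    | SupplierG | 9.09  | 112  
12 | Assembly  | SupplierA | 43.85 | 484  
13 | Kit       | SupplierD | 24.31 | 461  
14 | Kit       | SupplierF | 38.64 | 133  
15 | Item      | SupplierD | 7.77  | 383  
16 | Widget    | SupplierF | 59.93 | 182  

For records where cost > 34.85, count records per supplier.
SELECT supplier, COUNT(*)
FROM products
WHERE cost > 34.85
GROUP BY supplier

Note: WHERE filters rows before grouping.

Result:
  SupplierA: 1
  SupplierD: 2
  SupplierF: 3
  SupplierG: 2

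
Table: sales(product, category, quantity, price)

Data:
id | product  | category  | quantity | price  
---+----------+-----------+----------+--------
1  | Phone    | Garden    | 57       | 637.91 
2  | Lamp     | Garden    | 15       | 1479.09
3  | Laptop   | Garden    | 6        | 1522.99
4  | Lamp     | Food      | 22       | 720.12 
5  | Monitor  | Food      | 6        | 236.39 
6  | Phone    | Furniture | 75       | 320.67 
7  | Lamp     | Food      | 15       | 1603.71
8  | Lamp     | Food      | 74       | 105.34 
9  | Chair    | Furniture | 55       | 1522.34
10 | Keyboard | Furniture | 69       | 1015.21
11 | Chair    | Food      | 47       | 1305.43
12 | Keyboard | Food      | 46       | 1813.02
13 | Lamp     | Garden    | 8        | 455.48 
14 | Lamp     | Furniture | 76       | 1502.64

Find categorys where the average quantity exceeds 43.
SELECT category, AVG(quantity)
FROM sales
GROUP BY category
HAVING AVG(quantity) > 43

Result:
  Furniture: avg=68.75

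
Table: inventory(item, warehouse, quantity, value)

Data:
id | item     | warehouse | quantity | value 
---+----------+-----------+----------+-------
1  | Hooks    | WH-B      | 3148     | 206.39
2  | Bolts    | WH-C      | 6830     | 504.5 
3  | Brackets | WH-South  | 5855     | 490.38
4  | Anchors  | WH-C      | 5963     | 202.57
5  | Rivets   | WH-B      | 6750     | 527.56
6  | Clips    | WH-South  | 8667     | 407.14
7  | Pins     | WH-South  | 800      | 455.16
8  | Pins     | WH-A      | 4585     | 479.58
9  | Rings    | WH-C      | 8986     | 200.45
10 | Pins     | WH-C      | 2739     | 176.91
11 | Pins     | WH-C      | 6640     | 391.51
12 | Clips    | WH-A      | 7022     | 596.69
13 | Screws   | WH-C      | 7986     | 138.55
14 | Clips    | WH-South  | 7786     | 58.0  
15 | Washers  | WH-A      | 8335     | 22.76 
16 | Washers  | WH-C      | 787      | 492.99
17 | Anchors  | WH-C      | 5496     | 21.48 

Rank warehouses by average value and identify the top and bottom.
SELECT warehouse, AVG(value)
FROM inventory
GROUP BY warehouse
ORDER BY AVG(value)

All groups:
  WH-C: 266.12
  WH-South: 352.67
  WH-A: 366.34
  WH-B: 366.98

Highest: WH-B (366.98)
Lowest: WH-C (266.12)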